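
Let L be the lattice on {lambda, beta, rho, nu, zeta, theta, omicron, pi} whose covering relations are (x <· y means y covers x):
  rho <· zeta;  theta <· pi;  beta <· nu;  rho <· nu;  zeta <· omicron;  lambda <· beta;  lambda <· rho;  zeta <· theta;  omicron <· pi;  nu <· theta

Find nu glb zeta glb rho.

Common lower bounds of {nu, zeta, rho}: lambda, rho.
The greatest among these is rho.

rho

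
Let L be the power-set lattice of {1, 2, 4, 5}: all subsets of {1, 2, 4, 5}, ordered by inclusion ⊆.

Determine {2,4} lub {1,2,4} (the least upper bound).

Common upper bounds of {{2,4}, {1,2,4}}: {1,2,4,5}, {1,2,4}.
The least among these is {1,2,4}.

{1,2,4}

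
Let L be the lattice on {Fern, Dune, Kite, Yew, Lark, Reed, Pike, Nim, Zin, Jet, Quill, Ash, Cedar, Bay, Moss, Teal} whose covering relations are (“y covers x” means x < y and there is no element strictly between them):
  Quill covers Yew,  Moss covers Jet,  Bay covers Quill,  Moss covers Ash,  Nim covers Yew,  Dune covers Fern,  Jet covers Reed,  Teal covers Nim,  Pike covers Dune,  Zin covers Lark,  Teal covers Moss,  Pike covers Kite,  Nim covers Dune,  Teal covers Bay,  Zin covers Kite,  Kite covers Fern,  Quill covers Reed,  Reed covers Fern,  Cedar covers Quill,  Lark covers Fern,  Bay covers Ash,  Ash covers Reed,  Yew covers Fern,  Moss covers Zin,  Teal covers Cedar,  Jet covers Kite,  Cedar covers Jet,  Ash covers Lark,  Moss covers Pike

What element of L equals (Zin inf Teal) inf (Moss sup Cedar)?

Zin ∧ Teal = Zin
Moss ∨ Cedar = Teal
Zin ∧ Teal = Zin

Zin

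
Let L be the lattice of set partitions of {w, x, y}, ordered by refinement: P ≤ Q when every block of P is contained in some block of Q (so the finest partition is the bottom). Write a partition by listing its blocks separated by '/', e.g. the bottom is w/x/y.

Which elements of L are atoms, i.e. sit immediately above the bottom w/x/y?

w/xy, wx/y, wy/x

The atoms are exactly the elements that cover w/x/y: w/xy, wx/y, wy/x.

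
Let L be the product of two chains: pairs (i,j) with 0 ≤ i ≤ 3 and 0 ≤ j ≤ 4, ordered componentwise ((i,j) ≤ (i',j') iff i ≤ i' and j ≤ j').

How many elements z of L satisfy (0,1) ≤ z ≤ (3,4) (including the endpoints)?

16

The interval [(0,1), (3,4)] = {(0,1), (0,2), (0,3), (0,4), (1,1), (1,2), (1,3), (1,4), (2,1), (2,2), (2,3), (2,4), (3,1), (3,2), (3,3), (3,4)}, which has 16 elements.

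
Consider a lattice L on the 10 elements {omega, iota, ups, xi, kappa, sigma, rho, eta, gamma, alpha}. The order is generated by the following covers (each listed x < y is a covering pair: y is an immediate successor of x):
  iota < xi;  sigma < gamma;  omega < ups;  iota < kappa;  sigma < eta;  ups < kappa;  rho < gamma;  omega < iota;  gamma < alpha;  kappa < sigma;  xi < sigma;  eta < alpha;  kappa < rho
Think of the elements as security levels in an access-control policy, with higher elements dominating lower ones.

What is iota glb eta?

iota

Common lower bounds of {iota, eta}: iota, omega.
The greatest among these is iota.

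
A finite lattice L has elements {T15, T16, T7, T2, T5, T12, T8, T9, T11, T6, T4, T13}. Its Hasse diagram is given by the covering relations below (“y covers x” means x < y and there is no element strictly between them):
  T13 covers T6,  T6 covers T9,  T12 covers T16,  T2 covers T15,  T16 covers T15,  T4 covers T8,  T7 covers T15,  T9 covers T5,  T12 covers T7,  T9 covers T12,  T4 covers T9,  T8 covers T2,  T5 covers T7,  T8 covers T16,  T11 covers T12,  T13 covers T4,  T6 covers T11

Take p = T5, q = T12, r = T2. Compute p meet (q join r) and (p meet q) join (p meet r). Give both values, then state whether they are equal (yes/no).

T5; T7; no

q join r = T4, so p meet (q join r) = T5 meet T4 = T5.
p meet q = T7 and p meet r = T15, so (p meet q) join (p meet r) = T7 join T15 = T7.
Equal: no.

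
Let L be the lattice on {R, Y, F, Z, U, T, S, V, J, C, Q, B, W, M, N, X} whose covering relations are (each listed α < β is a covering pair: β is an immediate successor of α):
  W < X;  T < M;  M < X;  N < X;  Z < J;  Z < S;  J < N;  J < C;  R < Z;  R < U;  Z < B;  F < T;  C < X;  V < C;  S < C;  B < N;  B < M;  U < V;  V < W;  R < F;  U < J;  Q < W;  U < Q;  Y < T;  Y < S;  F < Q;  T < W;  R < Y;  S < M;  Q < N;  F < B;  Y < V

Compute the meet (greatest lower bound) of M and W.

T

Common lower bounds of {M, W}: F, R, T, Y.
The greatest among these is T.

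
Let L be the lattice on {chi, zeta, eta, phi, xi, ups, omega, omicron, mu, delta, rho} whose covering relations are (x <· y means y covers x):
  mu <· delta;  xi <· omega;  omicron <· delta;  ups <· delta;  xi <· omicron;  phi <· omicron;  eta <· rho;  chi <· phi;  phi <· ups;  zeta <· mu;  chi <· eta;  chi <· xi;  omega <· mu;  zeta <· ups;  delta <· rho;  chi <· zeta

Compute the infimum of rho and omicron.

omicron

Common lower bounds of {rho, omicron}: chi, omicron, phi, xi.
The greatest among these is omicron.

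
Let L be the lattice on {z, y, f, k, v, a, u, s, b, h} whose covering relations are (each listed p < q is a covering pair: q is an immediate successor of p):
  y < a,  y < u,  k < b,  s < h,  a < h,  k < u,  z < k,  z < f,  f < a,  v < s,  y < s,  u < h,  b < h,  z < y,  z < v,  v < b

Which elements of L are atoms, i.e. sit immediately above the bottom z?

f, k, v, y

The atoms are exactly the elements that cover z: f, k, v, y.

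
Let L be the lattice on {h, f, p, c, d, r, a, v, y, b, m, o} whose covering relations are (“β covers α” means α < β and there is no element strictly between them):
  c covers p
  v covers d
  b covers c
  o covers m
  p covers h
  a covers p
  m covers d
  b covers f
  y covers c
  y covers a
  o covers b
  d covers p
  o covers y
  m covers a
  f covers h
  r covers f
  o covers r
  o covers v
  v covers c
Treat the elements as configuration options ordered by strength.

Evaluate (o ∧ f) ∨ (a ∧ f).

o ∧ f = f
a ∧ f = h
f ∨ h = f

f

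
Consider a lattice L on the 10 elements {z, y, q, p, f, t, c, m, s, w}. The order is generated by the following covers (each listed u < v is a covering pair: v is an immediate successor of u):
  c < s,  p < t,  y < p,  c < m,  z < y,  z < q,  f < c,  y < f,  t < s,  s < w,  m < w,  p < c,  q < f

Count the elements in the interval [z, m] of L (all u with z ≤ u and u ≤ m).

7

The interval [z, m] = {c, f, m, p, q, y, z}, which has 7 elements.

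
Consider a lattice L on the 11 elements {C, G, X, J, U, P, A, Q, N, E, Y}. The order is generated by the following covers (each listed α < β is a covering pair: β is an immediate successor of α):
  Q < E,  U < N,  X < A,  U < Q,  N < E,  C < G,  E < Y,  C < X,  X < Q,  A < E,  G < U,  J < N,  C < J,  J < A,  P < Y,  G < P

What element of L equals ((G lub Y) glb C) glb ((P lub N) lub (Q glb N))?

G ∨ Y = Y
Y ∧ C = C
P ∨ N = Y
Q ∧ N = U
Y ∨ U = Y
C ∧ Y = C

C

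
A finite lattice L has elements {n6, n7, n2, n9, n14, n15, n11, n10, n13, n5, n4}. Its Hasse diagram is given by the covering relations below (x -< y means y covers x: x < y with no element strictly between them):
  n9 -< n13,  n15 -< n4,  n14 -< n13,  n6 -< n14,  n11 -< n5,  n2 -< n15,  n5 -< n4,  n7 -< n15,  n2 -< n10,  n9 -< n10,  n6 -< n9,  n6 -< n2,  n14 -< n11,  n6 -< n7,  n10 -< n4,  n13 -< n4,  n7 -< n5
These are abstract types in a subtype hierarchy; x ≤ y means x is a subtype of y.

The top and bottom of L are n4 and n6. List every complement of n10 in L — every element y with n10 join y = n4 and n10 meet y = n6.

Need y with n10 ∨ y = n4 and n10 ∧ y = n6.
Checking each element gives: n11, n14, n5, n7.

n11, n14, n5, n7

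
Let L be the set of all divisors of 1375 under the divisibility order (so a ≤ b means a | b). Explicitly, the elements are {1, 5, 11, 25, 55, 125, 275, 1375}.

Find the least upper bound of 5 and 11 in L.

In the divisibility order, the join is the least common multiple: lcm(5, 11) = 55.

55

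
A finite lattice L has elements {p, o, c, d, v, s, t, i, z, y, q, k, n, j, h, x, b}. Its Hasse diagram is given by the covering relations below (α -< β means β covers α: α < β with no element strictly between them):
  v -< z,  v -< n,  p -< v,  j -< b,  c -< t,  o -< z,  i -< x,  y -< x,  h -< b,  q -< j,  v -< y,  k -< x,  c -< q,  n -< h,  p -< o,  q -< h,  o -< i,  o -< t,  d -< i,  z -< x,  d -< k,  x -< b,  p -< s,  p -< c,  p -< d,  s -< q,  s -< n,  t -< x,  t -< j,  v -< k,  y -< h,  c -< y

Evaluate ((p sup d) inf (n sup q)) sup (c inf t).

p ∨ d = d
n ∨ q = h
d ∧ h = p
c ∧ t = c
p ∨ c = c

c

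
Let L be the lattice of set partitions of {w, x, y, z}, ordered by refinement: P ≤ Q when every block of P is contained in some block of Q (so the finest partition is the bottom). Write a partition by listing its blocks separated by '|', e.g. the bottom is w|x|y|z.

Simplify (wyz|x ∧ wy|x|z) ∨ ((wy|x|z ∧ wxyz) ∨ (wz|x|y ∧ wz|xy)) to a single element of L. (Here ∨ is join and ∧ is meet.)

wyz|x ∧ wy|x|z = wy|x|z
wy|x|z ∧ wxyz = wy|x|z
wz|x|y ∧ wz|xy = wz|x|y
wy|x|z ∨ wz|x|y = wyz|x
wy|x|z ∨ wyz|x = wyz|x

wyz|x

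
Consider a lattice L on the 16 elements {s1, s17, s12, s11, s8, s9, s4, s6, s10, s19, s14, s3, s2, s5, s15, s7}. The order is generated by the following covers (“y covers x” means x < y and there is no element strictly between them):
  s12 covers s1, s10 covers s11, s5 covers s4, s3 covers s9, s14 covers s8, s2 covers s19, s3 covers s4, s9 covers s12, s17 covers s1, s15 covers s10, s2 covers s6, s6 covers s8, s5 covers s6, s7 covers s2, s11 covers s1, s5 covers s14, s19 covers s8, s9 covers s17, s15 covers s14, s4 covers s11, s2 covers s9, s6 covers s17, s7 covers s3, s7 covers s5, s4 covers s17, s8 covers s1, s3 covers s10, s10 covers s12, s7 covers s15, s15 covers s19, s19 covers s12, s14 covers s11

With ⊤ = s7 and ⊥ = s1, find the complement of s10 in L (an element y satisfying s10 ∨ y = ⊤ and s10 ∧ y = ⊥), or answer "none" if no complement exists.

Need y with s10 ∨ y = s7 and s10 ∧ y = s1.
Checking each element gives: s6.

s6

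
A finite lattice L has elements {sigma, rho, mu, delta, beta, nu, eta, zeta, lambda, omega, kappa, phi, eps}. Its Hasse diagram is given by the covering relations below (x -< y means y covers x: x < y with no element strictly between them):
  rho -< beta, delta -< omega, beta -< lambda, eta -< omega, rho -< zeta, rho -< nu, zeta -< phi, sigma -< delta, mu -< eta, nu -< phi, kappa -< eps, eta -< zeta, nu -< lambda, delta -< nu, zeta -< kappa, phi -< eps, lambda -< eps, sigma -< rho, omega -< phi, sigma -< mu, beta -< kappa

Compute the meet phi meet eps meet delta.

Common lower bounds of {phi, eps, delta}: delta, sigma.
The greatest among these is delta.

delta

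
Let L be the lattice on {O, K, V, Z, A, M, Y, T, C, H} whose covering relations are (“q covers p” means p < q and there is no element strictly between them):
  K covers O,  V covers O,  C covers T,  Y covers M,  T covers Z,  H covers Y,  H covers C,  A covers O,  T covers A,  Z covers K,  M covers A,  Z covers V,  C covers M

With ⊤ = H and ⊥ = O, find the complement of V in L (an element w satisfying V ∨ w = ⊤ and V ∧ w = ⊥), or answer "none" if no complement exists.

Need w with V ∨ w = H and V ∧ w = O.
Checking each element gives: Y.

Y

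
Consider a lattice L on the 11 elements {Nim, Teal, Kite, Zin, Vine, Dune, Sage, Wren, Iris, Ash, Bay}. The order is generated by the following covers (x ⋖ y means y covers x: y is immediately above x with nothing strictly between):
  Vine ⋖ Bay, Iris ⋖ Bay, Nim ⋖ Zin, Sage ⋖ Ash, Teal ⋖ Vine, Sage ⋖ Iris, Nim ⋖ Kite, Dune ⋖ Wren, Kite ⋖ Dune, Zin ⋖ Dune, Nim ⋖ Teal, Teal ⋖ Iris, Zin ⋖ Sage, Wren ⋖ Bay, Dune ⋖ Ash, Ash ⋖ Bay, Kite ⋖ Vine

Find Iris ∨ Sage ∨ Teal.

Common upper bounds of {Iris, Sage, Teal}: Bay, Iris.
The least among these is Iris.

Iris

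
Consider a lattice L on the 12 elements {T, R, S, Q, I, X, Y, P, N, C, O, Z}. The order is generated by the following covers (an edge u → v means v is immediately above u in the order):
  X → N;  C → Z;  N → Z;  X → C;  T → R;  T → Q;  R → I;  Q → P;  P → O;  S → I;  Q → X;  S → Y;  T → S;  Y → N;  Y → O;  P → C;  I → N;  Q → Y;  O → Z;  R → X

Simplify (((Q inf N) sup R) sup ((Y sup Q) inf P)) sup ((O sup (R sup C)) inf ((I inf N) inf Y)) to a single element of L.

N

Q ∧ N = Q
Q ∨ R = X
Y ∨ Q = Y
Y ∧ P = Q
X ∨ Q = X
R ∨ C = C
O ∨ C = Z
I ∧ N = I
I ∧ Y = S
Z ∧ S = S
X ∨ S = N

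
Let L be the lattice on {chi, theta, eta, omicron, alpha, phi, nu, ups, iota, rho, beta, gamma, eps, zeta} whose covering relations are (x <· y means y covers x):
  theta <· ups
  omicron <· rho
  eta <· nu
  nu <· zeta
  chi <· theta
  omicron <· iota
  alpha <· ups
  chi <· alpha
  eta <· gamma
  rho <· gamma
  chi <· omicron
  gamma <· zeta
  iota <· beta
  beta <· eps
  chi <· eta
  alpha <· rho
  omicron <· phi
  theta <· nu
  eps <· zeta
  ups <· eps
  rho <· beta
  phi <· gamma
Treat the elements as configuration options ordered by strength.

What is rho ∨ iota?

beta

Common upper bounds of {rho, iota}: beta, eps, zeta.
The least among these is beta.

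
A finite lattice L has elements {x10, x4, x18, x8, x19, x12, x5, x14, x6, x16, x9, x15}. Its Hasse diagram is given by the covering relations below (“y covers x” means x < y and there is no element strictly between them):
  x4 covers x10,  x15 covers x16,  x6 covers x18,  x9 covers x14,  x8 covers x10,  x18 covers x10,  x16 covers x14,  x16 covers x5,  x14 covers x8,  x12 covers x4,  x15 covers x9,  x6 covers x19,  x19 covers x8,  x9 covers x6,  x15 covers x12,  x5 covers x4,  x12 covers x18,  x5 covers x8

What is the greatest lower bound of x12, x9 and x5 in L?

x10

Common lower bounds of {x12, x9, x5}: x10.
The greatest among these is x10.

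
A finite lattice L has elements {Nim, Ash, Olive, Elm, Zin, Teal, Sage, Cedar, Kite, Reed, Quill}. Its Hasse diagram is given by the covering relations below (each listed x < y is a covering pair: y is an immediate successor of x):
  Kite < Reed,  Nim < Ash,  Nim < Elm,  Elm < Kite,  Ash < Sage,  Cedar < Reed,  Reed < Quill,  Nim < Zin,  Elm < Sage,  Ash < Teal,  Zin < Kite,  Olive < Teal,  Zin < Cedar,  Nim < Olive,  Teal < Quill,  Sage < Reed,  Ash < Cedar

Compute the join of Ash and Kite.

Reed

Common upper bounds of {Ash, Kite}: Quill, Reed.
The least among these is Reed.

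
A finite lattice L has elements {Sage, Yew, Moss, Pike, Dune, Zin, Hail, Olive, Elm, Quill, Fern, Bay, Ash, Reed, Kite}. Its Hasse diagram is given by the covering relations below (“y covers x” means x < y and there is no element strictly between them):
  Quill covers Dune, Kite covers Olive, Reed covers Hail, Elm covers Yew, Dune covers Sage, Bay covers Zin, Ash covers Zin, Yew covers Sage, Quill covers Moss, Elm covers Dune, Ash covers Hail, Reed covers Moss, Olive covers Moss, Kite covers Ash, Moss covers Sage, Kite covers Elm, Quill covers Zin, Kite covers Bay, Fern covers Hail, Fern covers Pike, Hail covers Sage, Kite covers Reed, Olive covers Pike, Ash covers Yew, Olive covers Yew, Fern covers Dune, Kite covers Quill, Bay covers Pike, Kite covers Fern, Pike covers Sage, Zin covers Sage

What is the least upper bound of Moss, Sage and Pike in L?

Olive

Common upper bounds of {Moss, Sage, Pike}: Kite, Olive.
The least among these is Olive.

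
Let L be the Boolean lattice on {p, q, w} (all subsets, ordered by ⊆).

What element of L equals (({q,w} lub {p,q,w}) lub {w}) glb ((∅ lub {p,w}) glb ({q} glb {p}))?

{q,w} ∨ {p,q,w} = {p,q,w}
{p,q,w} ∨ {w} = {p,q,w}
∅ ∨ {p,w} = {p,w}
{q} ∧ {p} = ∅
{p,w} ∧ ∅ = ∅
{p,q,w} ∧ ∅ = ∅

∅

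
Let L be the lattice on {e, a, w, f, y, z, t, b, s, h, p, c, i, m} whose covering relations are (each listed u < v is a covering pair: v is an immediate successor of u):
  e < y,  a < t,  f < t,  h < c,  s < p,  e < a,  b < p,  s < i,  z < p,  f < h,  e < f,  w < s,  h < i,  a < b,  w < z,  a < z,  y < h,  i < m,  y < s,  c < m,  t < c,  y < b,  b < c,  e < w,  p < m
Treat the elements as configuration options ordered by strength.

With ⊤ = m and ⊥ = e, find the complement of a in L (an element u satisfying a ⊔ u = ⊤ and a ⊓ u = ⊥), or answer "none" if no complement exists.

Need u with a ∨ u = m and a ∧ u = e.
Checking each element gives: i.

i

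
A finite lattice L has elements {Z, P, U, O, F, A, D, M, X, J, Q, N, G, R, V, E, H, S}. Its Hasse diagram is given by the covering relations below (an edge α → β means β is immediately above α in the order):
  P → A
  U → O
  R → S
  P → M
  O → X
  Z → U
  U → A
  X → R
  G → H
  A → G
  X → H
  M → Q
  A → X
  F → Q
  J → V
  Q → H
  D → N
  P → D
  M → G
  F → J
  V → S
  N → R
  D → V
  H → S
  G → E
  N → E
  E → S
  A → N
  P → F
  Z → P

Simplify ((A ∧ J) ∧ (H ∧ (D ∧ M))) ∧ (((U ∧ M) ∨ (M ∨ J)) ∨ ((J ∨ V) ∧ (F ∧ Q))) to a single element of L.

P

A ∧ J = P
D ∧ M = P
H ∧ P = P
P ∧ P = P
U ∧ M = Z
M ∨ J = S
Z ∨ S = S
J ∨ V = V
F ∧ Q = F
V ∧ F = F
S ∨ F = S
P ∧ S = P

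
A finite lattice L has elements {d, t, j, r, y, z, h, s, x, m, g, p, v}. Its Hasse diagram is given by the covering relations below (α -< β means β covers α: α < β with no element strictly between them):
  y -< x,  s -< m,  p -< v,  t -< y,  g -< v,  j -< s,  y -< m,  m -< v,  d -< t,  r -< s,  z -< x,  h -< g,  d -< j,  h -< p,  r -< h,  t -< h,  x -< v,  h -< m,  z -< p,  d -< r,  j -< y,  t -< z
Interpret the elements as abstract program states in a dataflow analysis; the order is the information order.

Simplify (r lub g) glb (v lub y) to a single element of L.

g

r ∨ g = g
v ∨ y = v
g ∧ v = g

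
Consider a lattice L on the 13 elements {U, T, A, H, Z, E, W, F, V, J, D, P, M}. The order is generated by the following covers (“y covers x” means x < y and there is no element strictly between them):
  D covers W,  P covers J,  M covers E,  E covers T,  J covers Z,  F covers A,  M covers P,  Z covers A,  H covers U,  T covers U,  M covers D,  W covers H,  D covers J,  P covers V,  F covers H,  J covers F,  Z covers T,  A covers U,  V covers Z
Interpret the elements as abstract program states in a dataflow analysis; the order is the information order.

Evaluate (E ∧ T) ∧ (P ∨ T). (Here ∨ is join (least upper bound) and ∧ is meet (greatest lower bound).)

E ∧ T = T
P ∨ T = P
T ∧ P = T

T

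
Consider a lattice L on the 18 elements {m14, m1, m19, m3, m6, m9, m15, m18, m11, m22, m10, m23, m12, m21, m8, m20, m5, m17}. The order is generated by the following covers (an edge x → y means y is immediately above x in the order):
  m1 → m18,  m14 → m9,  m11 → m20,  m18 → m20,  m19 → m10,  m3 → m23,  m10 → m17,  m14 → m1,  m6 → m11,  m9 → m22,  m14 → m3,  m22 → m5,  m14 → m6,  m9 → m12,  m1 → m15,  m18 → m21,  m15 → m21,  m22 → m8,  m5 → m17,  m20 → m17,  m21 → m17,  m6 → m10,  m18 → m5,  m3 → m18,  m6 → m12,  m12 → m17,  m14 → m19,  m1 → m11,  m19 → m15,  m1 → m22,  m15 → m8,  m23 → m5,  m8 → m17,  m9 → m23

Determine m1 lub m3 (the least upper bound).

Common upper bounds of {m1, m3}: m17, m18, m20, m21, m5.
The least among these is m18.

m18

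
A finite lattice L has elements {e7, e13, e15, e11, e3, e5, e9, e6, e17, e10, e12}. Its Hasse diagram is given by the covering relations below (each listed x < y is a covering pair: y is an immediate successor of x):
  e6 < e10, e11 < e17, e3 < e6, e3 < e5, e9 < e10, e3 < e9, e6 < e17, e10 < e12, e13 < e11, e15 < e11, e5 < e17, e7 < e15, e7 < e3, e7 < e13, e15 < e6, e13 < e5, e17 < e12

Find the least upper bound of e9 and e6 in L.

Common upper bounds of {e9, e6}: e10, e12.
The least among these is e10.

e10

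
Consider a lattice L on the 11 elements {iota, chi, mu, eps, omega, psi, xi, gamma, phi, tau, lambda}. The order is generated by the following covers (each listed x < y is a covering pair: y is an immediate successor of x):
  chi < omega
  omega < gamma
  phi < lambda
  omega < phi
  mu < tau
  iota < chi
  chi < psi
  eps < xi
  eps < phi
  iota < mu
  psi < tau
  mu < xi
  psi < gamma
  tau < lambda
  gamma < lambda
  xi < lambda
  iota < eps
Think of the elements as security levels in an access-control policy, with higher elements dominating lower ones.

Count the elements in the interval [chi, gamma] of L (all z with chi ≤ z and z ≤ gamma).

The interval [chi, gamma] = {chi, gamma, omega, psi}, which has 4 elements.

4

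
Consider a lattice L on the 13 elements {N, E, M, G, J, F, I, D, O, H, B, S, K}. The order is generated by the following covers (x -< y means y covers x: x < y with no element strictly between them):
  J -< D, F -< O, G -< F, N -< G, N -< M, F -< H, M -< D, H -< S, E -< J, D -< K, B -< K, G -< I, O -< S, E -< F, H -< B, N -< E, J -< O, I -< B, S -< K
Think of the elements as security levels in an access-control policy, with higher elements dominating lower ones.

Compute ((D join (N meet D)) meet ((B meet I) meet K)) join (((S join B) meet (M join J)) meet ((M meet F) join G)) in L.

N

N ∧ D = N
D ∨ N = D
B ∧ I = I
I ∧ K = I
D ∧ I = N
S ∨ B = K
M ∨ J = D
K ∧ D = D
M ∧ F = N
N ∨ G = G
D ∧ G = N
N ∨ N = N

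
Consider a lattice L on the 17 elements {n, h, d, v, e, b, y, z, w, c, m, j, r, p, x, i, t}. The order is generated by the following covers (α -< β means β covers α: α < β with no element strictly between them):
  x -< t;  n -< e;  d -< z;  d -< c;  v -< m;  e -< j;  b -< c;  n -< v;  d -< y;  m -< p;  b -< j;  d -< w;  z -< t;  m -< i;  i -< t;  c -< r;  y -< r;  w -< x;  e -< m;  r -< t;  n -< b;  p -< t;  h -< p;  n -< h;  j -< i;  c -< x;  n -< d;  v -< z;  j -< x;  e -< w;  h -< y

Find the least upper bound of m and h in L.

Common upper bounds of {m, h}: p, t.
The least among these is p.

p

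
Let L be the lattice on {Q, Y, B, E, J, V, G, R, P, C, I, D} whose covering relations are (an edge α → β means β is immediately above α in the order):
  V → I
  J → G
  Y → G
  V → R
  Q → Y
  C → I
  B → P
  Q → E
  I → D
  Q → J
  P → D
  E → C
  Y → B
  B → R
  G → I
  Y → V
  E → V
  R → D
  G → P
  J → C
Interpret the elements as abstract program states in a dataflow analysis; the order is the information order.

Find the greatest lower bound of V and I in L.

V

Common lower bounds of {V, I}: E, Q, V, Y.
The greatest among these is V.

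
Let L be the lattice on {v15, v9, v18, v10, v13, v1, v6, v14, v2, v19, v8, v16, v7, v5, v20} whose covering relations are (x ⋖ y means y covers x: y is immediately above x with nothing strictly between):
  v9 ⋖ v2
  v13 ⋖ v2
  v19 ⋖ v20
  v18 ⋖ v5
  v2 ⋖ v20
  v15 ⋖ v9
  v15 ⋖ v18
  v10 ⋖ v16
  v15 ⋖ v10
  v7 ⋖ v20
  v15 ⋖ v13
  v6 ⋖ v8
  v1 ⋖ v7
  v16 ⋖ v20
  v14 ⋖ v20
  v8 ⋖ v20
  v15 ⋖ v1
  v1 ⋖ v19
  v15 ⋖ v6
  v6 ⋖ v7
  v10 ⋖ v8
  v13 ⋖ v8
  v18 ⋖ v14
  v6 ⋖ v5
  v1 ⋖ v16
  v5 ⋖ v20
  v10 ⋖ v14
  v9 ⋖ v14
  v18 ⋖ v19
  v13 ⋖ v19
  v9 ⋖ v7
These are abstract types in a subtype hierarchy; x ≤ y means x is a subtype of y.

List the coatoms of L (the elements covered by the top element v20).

The coatoms are exactly the elements covered by v20: v14, v16, v19, v2, v5, v7, v8.

v14, v16, v19, v2, v5, v7, v8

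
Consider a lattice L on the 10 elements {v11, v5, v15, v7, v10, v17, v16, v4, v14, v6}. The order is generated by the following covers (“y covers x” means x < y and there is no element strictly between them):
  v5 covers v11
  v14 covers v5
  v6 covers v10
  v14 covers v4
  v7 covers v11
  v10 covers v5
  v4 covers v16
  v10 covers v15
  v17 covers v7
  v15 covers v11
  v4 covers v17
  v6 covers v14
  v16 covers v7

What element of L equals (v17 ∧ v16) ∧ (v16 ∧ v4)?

v7

v17 ∧ v16 = v7
v16 ∧ v4 = v16
v7 ∧ v16 = v7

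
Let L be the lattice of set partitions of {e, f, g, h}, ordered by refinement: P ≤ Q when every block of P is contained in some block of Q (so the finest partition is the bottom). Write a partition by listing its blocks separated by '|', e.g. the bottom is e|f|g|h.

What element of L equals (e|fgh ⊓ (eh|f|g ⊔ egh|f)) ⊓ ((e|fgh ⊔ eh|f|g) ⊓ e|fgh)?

eh|f|g ∨ egh|f = egh|f
e|fgh ∧ egh|f = e|f|gh
e|fgh ∨ eh|f|g = efgh
efgh ∧ e|fgh = e|fgh
e|f|gh ∧ e|fgh = e|f|gh

e|f|gh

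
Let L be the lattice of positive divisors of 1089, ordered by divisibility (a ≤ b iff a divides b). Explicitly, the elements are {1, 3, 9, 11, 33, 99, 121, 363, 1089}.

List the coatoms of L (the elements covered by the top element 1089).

363, 99

The coatoms are exactly the elements covered by 1089: 363, 99.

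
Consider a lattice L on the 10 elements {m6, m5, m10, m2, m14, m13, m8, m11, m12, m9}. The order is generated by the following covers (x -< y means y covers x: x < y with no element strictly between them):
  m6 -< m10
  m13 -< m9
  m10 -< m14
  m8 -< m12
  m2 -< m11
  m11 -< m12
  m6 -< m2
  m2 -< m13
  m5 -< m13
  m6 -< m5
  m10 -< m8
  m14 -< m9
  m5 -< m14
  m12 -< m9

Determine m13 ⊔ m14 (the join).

Common upper bounds of {m13, m14}: m9.
The least among these is m9.

m9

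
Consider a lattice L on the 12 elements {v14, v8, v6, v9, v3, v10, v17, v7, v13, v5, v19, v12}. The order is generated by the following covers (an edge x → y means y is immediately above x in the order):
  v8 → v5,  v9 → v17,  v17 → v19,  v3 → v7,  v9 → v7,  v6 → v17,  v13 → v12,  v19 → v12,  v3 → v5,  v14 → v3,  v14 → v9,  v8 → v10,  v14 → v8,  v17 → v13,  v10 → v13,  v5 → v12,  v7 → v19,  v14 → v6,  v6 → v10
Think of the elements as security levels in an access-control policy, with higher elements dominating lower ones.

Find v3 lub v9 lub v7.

Common upper bounds of {v3, v9, v7}: v12, v19, v7.
The least among these is v7.

v7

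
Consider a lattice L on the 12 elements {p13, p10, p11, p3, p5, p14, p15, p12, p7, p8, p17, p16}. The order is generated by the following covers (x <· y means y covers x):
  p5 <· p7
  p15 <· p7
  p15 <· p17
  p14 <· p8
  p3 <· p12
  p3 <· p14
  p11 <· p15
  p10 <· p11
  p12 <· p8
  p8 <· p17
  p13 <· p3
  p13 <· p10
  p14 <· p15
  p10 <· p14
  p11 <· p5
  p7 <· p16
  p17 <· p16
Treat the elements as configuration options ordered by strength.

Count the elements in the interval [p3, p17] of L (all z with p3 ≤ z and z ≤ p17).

6

The interval [p3, p17] = {p12, p14, p15, p17, p3, p8}, which has 6 elements.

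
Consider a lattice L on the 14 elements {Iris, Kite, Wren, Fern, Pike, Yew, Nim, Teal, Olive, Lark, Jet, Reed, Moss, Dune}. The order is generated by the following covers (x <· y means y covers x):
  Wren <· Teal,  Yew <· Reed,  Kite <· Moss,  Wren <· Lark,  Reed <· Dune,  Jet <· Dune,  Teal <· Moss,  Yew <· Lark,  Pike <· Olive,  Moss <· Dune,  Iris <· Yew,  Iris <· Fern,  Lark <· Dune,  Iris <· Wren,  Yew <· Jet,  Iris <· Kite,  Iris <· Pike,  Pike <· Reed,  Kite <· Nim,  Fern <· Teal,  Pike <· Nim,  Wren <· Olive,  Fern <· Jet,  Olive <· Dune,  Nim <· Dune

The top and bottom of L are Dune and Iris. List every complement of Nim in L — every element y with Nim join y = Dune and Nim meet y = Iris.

Need y with Nim ∨ y = Dune and Nim ∧ y = Iris.
Checking each element gives: Fern, Jet, Lark, Teal, Wren, Yew.

Fern, Jet, Lark, Teal, Wren, Yew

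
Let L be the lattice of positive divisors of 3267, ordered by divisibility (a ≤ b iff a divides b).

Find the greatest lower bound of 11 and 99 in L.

11

Common lower bounds of {11, 99}: 1, 11.
The greatest among these is 11.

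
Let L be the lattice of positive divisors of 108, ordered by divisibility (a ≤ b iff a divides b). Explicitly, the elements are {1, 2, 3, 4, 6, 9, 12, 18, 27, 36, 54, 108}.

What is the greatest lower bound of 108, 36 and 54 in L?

18

In the divisibility order, the meet is the greatest common divisor: gcd(108, 36, 54) = 18.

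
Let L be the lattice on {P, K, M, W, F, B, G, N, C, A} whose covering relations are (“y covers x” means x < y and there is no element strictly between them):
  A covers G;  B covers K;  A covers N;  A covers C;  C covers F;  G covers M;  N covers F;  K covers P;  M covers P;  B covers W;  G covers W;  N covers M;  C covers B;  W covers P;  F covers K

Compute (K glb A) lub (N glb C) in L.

F

K ∧ A = K
N ∧ C = F
K ∨ F = F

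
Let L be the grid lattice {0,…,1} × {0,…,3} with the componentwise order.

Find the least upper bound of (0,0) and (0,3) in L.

(0,3)

Common upper bounds of {(0,0), (0,3)}: (0,3), (1,3).
The least among these is (0,3).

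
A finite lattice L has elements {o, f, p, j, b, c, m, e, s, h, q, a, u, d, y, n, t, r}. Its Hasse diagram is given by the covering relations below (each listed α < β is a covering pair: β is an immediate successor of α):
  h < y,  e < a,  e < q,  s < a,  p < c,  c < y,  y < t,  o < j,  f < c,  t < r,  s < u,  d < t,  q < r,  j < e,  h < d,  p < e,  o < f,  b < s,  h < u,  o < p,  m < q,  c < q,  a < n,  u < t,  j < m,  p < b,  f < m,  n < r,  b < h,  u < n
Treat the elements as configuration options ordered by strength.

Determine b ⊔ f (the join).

Common upper bounds of {b, f}: r, t, y.
The least among these is y.

y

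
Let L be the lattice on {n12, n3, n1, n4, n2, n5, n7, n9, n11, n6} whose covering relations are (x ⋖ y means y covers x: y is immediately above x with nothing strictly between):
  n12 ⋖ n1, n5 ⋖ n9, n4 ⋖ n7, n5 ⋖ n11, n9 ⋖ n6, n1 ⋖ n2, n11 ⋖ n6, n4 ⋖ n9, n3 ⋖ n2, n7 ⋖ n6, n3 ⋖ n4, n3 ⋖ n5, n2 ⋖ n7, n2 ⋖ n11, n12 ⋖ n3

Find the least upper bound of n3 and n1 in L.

Common upper bounds of {n3, n1}: n11, n2, n6, n7.
The least among these is n2.

n2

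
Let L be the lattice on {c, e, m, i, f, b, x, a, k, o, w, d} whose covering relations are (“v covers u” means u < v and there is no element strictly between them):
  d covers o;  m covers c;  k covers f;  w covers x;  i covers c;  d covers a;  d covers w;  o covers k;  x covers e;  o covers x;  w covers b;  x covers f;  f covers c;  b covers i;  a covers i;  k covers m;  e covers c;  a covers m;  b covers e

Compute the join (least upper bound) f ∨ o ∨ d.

d

Common upper bounds of {f, o, d}: d.
The least among these is d.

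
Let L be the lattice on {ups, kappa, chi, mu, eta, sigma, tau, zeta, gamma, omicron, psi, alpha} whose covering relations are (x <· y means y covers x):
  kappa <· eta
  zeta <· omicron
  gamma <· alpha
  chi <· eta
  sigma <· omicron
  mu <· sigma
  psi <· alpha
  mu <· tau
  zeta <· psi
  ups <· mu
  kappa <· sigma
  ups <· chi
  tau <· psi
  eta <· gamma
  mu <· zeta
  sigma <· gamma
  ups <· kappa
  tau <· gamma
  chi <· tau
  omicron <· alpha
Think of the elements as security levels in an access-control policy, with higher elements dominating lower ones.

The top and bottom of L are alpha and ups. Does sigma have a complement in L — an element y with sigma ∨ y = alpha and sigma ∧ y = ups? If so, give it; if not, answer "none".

none

For every candidate y, either sigma ∨ y ≠ alpha or sigma ∧ y ≠ ups; no complement exists.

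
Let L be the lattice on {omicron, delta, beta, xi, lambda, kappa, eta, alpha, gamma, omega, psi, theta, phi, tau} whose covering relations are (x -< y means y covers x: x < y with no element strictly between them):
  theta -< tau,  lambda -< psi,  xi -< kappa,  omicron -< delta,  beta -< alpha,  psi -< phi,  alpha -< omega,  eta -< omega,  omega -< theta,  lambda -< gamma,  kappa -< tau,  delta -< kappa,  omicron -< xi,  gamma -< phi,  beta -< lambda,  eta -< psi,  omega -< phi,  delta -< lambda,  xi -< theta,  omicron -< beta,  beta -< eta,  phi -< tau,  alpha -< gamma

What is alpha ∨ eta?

Common upper bounds of {alpha, eta}: omega, phi, tau, theta.
The least among these is omega.

omega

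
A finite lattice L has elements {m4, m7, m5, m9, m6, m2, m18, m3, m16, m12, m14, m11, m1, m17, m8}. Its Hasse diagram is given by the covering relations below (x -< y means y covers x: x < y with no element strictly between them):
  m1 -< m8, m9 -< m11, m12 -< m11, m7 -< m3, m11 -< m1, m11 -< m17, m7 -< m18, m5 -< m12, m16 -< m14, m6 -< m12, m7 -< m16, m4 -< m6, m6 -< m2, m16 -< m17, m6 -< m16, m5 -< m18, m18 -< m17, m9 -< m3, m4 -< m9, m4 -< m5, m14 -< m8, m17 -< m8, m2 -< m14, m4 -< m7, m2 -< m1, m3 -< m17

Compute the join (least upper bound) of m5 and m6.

m12

Common upper bounds of {m5, m6}: m1, m11, m12, m17, m8.
The least among these is m12.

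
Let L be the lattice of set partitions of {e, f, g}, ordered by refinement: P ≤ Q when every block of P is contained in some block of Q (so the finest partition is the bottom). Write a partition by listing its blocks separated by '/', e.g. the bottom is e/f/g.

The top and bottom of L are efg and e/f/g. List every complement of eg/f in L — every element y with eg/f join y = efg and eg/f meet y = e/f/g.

e/fg, ef/g

Need y with eg/f ∨ y = efg and eg/f ∧ y = e/f/g.
Checking each element gives: e/fg, ef/g.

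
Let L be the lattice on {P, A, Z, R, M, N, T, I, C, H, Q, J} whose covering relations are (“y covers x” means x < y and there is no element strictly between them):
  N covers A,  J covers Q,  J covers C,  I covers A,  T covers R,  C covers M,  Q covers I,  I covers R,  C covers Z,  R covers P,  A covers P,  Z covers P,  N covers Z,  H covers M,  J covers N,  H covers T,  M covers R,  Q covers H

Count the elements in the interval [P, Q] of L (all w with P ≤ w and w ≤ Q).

8

The interval [P, Q] = {A, H, I, M, P, Q, R, T}, which has 8 elements.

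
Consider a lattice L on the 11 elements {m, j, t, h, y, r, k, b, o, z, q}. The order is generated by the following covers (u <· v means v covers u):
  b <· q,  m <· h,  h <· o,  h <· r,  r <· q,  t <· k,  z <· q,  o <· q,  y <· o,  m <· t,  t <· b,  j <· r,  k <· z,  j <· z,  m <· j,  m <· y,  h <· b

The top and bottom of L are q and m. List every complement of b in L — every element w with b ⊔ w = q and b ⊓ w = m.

Need w with b ∨ w = q and b ∧ w = m.
Checking each element gives: j, y.

j, y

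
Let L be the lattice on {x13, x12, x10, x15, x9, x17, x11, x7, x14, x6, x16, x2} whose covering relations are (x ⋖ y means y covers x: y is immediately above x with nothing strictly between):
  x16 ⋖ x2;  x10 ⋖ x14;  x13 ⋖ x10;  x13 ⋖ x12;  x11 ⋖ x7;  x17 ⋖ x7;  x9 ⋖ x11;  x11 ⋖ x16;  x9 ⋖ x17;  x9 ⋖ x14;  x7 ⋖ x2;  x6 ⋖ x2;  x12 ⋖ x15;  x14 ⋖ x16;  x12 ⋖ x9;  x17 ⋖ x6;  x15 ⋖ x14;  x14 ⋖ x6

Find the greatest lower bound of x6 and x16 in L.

Common lower bounds of {x6, x16}: x10, x12, x13, x14, x15, x9.
The greatest among these is x14.

x14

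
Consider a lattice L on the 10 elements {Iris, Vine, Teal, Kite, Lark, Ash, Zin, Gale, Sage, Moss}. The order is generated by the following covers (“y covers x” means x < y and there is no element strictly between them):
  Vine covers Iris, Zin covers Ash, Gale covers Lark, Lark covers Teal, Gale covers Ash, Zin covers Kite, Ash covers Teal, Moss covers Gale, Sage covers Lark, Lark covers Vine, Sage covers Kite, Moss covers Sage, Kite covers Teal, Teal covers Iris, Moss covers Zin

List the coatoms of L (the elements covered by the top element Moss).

The coatoms are exactly the elements covered by Moss: Gale, Sage, Zin.

Gale, Sage, Zin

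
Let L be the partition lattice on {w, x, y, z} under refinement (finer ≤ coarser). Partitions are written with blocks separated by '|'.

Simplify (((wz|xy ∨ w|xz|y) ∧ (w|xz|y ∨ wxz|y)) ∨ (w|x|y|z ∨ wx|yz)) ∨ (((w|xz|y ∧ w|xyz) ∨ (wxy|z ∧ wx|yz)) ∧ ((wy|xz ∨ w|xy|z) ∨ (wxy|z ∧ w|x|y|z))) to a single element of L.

wxyz

wz|xy ∨ w|xz|y = wxyz
w|xz|y ∨ wxz|y = wxz|y
wxyz ∧ wxz|y = wxz|y
w|x|y|z ∨ wx|yz = wx|yz
wxz|y ∨ wx|yz = wxyz
w|xz|y ∧ w|xyz = w|xz|y
wxy|z ∧ wx|yz = wx|y|z
w|xz|y ∨ wx|y|z = wxz|y
wy|xz ∨ w|xy|z = wxyz
wxy|z ∧ w|x|y|z = w|x|y|z
wxyz ∨ w|x|y|z = wxyz
wxz|y ∧ wxyz = wxz|y
wxyz ∨ wxz|y = wxyz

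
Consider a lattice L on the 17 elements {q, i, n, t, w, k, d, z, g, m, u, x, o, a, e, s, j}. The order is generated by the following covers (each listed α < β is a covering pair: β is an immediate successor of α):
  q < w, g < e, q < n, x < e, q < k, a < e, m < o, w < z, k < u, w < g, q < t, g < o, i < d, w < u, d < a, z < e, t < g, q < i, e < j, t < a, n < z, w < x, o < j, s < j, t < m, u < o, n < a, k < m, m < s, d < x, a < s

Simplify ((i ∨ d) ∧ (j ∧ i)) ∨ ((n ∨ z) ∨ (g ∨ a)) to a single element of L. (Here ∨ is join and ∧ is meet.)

e

i ∨ d = d
j ∧ i = i
d ∧ i = i
n ∨ z = z
g ∨ a = e
z ∨ e = e
i ∨ e = e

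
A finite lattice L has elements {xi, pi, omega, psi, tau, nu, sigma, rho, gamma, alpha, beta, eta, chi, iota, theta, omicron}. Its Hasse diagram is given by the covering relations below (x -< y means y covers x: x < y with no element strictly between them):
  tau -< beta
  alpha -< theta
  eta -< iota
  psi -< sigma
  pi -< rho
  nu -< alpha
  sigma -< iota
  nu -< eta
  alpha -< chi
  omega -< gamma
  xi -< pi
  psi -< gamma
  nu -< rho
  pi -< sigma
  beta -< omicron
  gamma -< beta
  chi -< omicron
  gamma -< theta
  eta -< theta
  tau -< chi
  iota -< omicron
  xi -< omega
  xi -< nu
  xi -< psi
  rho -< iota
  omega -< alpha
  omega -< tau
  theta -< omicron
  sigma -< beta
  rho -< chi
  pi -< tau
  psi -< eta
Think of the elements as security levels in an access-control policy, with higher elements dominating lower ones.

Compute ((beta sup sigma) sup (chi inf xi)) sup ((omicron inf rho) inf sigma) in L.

beta ∨ sigma = beta
chi ∧ xi = xi
beta ∨ xi = beta
omicron ∧ rho = rho
rho ∧ sigma = pi
beta ∨ pi = beta

beta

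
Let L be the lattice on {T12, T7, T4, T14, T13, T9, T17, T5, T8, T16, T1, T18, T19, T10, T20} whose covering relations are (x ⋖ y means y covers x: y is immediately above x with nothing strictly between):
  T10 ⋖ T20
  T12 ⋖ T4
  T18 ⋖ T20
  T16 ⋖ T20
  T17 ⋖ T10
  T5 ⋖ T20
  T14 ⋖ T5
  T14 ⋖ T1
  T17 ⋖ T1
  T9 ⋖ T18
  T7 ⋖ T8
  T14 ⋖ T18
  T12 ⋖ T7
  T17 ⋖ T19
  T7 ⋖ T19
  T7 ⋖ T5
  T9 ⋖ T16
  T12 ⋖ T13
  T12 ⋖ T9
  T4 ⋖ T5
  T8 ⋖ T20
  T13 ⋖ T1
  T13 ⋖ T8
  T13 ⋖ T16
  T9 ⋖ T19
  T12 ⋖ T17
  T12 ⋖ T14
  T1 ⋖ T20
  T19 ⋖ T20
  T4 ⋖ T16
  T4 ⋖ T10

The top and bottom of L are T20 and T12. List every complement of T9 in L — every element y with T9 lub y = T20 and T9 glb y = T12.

Need y with T9 ∨ y = T20 and T9 ∧ y = T12.
Checking each element gives: T1, T10, T5, T8.

T1, T10, T5, T8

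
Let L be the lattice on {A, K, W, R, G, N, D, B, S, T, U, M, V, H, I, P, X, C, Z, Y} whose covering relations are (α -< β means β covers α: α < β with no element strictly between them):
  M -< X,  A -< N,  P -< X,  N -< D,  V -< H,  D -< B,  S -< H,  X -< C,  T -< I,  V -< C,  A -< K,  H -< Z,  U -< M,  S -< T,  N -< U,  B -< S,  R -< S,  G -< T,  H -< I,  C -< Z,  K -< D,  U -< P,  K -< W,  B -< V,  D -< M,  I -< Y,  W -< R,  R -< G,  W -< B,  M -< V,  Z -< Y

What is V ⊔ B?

Common upper bounds of {V, B}: C, H, I, V, Y, Z.
The least among these is V.

V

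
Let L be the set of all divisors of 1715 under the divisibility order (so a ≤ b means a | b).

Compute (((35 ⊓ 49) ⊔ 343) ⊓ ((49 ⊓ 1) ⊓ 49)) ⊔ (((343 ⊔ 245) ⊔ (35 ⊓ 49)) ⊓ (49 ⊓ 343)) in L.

35 ∧ 49 = 7
7 ∨ 343 = 343
49 ∧ 1 = 1
1 ∧ 49 = 1
343 ∧ 1 = 1
343 ∨ 245 = 1715
35 ∧ 49 = 7
1715 ∨ 7 = 1715
49 ∧ 343 = 49
1715 ∧ 49 = 49
1 ∨ 49 = 49

49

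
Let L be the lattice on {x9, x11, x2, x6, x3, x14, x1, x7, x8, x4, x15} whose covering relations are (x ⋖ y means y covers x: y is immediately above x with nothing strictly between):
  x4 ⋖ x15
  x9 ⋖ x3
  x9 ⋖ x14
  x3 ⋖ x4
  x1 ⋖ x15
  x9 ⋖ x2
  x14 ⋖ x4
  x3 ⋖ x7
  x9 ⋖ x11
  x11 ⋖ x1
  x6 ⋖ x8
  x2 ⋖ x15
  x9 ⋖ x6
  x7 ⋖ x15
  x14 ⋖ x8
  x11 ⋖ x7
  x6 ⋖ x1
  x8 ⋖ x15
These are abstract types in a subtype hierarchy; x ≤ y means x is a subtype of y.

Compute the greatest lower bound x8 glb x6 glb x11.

x9

Common lower bounds of {x8, x6, x11}: x9.
The greatest among these is x9.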